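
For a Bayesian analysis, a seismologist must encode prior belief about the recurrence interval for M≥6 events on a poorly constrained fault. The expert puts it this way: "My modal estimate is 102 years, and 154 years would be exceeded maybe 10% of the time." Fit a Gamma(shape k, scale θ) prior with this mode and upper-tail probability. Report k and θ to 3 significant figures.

Gamma(k,θ) with k>1 has mode (k−1)θ, so θ = 102/(k−1).
Need P(X < 154) = 0.9 with θ tied to k this way. Start at k = 2, θ = 102: P(X<154) ≈ 0.445.
Too low — raise k to concentrate. Iterating converges to k ≈ 12.
Then θ = 102/(12−1) ≈ 9.3.

k ≈ 12, θ ≈ 9.3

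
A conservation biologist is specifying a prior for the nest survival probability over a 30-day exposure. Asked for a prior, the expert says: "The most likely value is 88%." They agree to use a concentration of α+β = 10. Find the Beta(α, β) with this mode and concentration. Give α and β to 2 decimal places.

α = 8.04, β = 1.96

For α,β > 1 the Beta mode is (α−1)/(α+β−2). With α+β = 10, the mode is (α−1)/8.
Set (α−1)/8 = 0.88 → α = 1 + 0.88·8 = 8.04.
β = 10 − α = 1.96.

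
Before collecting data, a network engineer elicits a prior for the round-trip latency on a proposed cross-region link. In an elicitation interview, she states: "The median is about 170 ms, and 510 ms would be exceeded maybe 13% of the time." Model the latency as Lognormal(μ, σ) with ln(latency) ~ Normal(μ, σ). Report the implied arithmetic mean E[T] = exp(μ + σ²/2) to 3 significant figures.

If T ~ Lognormal(μ,σ) then ln T ~ Normal(μ,σ), so the p-quantile of ln T is μ + z_p·σ.
ln(170) = 5.136 and ln(510) = 6.234; z_{0.5} = 0, z_{0.87} = 1.126.
σ = (6.234 − 5.136)/(1.126 − (0)) = 0.975.
μ = 5.136 − (0)·0.975 = 5.136.
E[T] = exp(μ + σ²/2) = exp(5.136 + 0.4756) = 274 ms.

E[T] ≈ 274 ms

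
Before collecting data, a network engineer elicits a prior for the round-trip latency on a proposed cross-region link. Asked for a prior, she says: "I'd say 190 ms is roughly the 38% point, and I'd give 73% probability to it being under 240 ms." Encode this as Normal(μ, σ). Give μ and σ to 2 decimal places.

The p-quantile of Normal(μ,σ) is μ + z_p·σ, with z_{0.38} = -0.3055 and z_{0.73} = 0.6128.
Eliminate σ: μ = (z₂·x₁ − z₁·x₂)/(z₂ − z₁) = (0.6128·190 − (-0.3055)·240)/0.9183 = 206.63.
Then σ = (x₂ − x₁)/(z₂ − z₁) = (240 − 190)/0.9183 = 54.45.

μ = 206.63, σ = 54.45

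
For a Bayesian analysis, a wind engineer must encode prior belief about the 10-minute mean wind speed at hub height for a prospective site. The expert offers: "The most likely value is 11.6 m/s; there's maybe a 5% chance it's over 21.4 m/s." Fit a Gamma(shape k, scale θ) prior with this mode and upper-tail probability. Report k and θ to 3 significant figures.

Gamma(k,θ) with k>1 has mode (k−1)θ, so θ = 11.6/(k−1).
Need P(X < 21.4) = 0.95 with θ tied to k this way. Start at k = 2, θ = 11.6: P(X<21.4) ≈ 0.550.
Too low — raise k to concentrate. Iterating converges to k ≈ 8.42.
Then θ = 11.6/(8.42−1) ≈ 1.56.

k ≈ 8.42, θ ≈ 1.56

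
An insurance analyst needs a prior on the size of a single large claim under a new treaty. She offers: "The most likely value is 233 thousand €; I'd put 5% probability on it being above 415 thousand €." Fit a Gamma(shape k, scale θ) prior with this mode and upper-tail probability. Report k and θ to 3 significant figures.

k ≈ 9.37, θ ≈ 27.8

Gamma(k,θ) with k>1 has mode (k−1)θ, so θ = 233/(k−1).
Need P(X < 415) = 0.95 with θ tied to k this way. Start at k = 2, θ = 233: P(X<415) ≈ 0.532.
Too low — raise k to concentrate. Iterating converges to k ≈ 9.37.
Then θ = 233/(9.37−1) ≈ 27.8.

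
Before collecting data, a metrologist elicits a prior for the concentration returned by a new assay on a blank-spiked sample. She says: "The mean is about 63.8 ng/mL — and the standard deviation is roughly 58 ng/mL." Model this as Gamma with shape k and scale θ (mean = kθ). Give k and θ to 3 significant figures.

k ≈ 1.21, θ ≈ 52.7

For Gamma(k, scale θ): mean = kθ, variance = kθ², so CV = 1/√k.
CV = SD/mean = 58/63.8 = 0.9091, hence k = 1/CV² = 1.21.
Then θ = mean/k = 63.8/1.21 = 52.7.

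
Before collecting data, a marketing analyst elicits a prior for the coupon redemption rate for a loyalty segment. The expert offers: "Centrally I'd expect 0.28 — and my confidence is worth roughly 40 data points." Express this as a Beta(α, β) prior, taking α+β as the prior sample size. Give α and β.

Under the effective-sample-size interpretation, Beta(α, β) has prior mean α/(α+β) and prior sample size α+β.
So α+β = 40 and α/(α+β) = 0.28, giving α = 0.28·40 = 11.2 and β = 40 − 11.2 = 28.8.

α = 11.2, β = 28.8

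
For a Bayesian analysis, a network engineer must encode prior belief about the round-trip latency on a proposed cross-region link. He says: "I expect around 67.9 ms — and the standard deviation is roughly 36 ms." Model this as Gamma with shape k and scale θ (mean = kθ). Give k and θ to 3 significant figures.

For Gamma(k, scale θ): mean = kθ, variance = kθ², so CV = 1/√k.
CV = SD/mean = 36/67.9 = 0.5302, hence k = 1/CV² = 3.56.
Then θ = mean/k = 67.9/3.56 = 19.1.

k ≈ 3.56, θ ≈ 19.1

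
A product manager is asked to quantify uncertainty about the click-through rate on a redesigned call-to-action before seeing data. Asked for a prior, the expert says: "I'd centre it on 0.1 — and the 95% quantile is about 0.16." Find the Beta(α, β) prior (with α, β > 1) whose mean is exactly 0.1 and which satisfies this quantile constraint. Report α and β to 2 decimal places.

With mean 0.1 fixed, write α = 0.1s, β = 0.9s where s = α+β.
Need P(θ < 0.16) = 0.95 under Beta(0.1s, 0.9s). Normal approximation: (q−m)/√(m(1−m)/s) ≈ z_{0.95} = 1.64, so s ≈ 0.1·0.9·(1.64)²/(0.16−0.1)² = 67.6.
At s = 67.6: P(θ<0.16) ≈ 0.937. Adjusting to match 0.95 gives s ≈ 79.98.
So α = 0.1·79.98 ≈ 8.00, β = 0.9·79.98 ≈ 71.98.

α ≈ 8.00, β ≈ 71.98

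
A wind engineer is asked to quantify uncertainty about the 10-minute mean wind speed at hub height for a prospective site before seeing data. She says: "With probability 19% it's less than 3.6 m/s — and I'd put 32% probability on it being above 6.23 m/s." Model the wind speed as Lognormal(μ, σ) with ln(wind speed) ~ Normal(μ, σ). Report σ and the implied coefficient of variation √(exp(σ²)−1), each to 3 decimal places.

If T ~ Lognormal(μ,σ) then ln T ~ Normal(μ,σ), so the p-quantile of ln T is μ + z_p·σ.
ln(3.6) = 1.281 and ln(6.23) = 1.829; z_{0.19} = -0.8779, z_{0.68} = 0.4677.
σ = (1.829 − 1.281)/(0.4677 − (-0.8779)) = 0.408.
μ = 1.281 − (-0.8779)·0.408 = 1.639.
CV = √(exp(σ²)−1) = √(exp(0.1661)−1) = 0.425.

σ ≈ 0.408, CV ≈ 0.425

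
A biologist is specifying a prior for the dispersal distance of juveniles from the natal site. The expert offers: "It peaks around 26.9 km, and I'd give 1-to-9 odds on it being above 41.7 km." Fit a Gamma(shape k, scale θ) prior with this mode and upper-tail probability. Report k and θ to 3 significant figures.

Gamma(k,θ) with k>1 has mode (k−1)θ, so θ = 26.9/(k−1).
Need P(X < 41.7) = 0.9 with θ tied to k this way. Start at k = 2, θ = 26.9: P(X<41.7) ≈ 0.459.
Too low — raise k to concentrate. Iterating converges to k ≈ 10.7.
Then θ = 26.9/(10.7−1) ≈ 2.76.

k ≈ 10.7, θ ≈ 2.76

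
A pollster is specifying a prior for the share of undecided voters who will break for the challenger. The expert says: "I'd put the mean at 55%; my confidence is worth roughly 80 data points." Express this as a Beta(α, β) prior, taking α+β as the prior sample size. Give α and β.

α = 44, β = 36

Under the effective-sample-size interpretation, Beta(α, β) has prior mean α/(α+β) and prior sample size α+β.
So α+β = 80 and α/(α+β) = 0.55, giving α = 0.55·80 = 44 and β = 80 − 44 = 36.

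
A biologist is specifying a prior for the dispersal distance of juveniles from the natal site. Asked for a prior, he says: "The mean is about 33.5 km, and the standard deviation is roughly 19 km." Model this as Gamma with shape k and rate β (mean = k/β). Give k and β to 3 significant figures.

For Gamma(k, rate β): mean = k/β, variance = k/β², so CV = 1/√k.
CV = SD/mean = 19/33.5 = 0.5672, hence k = 1/CV² = 3.11.
Then β = k/mean = 3.11/33.5 = 0.0928.

k ≈ 3.11, β ≈ 0.0928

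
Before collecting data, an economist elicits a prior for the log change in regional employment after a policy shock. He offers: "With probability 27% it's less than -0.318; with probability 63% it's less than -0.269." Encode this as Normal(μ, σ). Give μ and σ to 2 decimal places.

μ = -0.29, σ = 0.05

The p-quantile of Normal(μ,σ) is μ + z_p·σ, with z_{0.27} = -0.6128 and z_{0.63} = 0.3319.
Eliminate σ: μ = (z₂·x₁ − z₁·x₂)/(z₂ − z₁) = (0.3319·-0.318 − (-0.6128)·-0.269)/0.9447 = -0.29.
Then σ = (x₂ − x₁)/(z₂ − z₁) = (-0.269 − -0.318)/0.9447 = 0.05.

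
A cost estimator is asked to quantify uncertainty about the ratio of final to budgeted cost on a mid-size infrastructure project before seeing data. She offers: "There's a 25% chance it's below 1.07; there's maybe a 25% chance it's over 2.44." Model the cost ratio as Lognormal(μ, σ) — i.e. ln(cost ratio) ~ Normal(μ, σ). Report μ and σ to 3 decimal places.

If T ~ Lognormal(μ,σ) then ln T ~ Normal(μ,σ), so the p-quantile of ln T is μ + z_p·σ.
ln(1.07) = 0.06766 and ln(2.44) = 0.892; z_{0.25} = -0.6745, z_{0.75} = 0.6745.
σ = (0.892 − 0.06766)/(0.6745 − (-0.6745)) = 0.611.
μ = 0.06766 − (-0.6745)·0.611 = 0.480.

μ ≈ 0.480, σ ≈ 0.611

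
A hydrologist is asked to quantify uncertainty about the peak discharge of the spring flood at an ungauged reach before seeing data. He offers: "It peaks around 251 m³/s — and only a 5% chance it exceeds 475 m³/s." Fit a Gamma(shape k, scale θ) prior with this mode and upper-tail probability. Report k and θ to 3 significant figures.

Gamma(k,θ) with k>1 has mode (k−1)θ, so θ = 251/(k−1).
Need P(X < 475) = 0.95 with θ tied to k this way. Start at k = 2, θ = 251: P(X<475) ≈ 0.564.
Too low — raise k to concentrate. Iterating converges to k ≈ 7.83.
Then θ = 251/(7.83−1) ≈ 36.7.

k ≈ 7.83, θ ≈ 36.7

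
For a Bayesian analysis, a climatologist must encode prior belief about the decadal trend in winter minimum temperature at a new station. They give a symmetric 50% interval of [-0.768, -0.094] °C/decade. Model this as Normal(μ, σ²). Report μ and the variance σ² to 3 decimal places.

μ = -0.431, σ² = 0.250

A symmetric 50% interval runs μ ± z·σ with z = 0.6745.
Half-width = 0.337, so σ = 0.337/0.6745 = 0.4996 and σ² = 0.250.
μ is the interval midpoint, -0.431.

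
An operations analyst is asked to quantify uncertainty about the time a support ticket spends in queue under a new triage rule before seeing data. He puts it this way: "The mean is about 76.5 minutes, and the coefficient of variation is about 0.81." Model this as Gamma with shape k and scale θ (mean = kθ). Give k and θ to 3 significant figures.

k ≈ 1.52, θ ≈ 50.2

For Gamma(k, scale θ): mean = kθ, variance = kθ², so CV = 1/√k.
CV = 0.81, hence k = 1/CV² = 1.52.
Then θ = mean/k = 76.5/1.52 = 50.2.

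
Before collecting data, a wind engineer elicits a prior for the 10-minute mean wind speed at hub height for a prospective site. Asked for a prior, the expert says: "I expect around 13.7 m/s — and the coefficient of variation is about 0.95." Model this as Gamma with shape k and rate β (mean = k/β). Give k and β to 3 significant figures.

k ≈ 1.11, β ≈ 0.0809

For Gamma(k, rate β): mean = k/β, variance = k/β², so CV = 1/√k.
CV = 0.95, hence k = 1/CV² = 1.11.
Then β = k/mean = 1.11/13.7 = 0.0809.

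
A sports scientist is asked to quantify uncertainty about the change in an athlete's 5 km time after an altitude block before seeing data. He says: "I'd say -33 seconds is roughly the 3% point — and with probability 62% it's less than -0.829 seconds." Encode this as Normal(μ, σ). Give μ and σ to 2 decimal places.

For Normal(μ,σ), the p-quantile is μ + z_p·σ. Here z_{0.03} = -1.881, z_{0.62} = 0.3055.
So -33 = μ − 1.881σ and -0.829 = μ + 0.3055σ.
Subtracting: σ = (-0.829 − -33)/(0.3055 − (-1.881)) = 14.71.
Then μ = -33 − (-1.881)·14.71 = -5.32.

μ = -5.32, σ = 14.71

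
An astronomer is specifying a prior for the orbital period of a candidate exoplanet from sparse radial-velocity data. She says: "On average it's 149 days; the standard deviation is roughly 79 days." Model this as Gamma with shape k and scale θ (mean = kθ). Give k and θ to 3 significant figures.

k ≈ 3.56, θ ≈ 41.9

For Gamma(k, scale θ): mean = kθ, variance = kθ², so CV = 1/√k.
CV = SD/mean = 79/149 = 0.5302, hence k = 1/CV² = 3.56.
Then θ = mean/k = 149/3.56 = 41.9.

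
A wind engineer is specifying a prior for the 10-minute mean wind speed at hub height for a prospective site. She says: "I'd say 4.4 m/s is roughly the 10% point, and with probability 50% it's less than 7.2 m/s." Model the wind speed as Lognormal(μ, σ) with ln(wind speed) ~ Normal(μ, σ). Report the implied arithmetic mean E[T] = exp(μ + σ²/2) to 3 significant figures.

E[T] ≈ 7.75 m/s

If T ~ Lognormal(μ,σ) then ln T ~ Normal(μ,σ), so the p-quantile of ln T is μ + z_p·σ.
ln(4.4) = 1.482 and ln(7.2) = 1.974; z_{0.1} = -1.282, z_{0.5} = 0.
σ = (1.974 − 1.482)/(0 − (-1.282)) = 0.384.
μ = 1.482 − (-1.282)·0.384 = 1.974.
E[T] = exp(μ + σ²/2) = exp(1.974 + 0.0738) = 7.75 m/s.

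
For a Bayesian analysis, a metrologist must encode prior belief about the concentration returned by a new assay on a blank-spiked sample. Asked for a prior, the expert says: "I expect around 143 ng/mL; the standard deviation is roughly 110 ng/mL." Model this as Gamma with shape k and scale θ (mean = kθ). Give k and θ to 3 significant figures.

For Gamma(k, scale θ): mean = kθ, variance = kθ², so CV = 1/√k.
CV = SD/mean = 110/143 = 0.7692, hence k = 1/CV² = 1.69.
Then θ = mean/k = 143/1.69 = 84.6.

k ≈ 1.69, θ ≈ 84.6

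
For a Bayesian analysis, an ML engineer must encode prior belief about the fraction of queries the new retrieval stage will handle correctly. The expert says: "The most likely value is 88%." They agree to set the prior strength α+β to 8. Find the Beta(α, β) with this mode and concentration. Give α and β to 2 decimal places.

For α,β > 1 the Beta mode is (α−1)/(α+β−2). With α+β = 8, the mode is (α−1)/6.
Set (α−1)/6 = 0.88 → α = 1 + 0.88·6 = 6.28.
β = 8 − α = 1.72.

α = 6.28, β = 1.72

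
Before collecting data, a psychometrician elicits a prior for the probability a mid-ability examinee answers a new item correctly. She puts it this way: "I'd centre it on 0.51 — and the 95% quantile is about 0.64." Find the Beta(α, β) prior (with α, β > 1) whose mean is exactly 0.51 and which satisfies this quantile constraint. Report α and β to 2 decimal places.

With mean 0.51 fixed, write α = 0.51s, β = 0.49s where s = α+β.
Need P(θ < 0.64) = 0.95 under Beta(0.51s, 0.49s). Normal approximation: (q−m)/√(m(1−m)/s) ≈ z_{0.95} = 1.64, so s ≈ 0.51·0.49·(1.64)²/(0.64−0.51)² = 40.0.
At s = 40.0: P(θ<0.64) ≈ 0.952. Adjusting to match 0.95 gives s ≈ 38.95.
So α = 0.51·38.95 ≈ 19.86, β = 0.49·38.95 ≈ 19.09.

α ≈ 19.86, β ≈ 19.09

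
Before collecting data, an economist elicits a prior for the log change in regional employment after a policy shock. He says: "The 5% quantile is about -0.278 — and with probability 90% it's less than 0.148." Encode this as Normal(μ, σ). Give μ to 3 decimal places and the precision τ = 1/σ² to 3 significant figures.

μ = -0.039, τ = 47.2

For Normal(μ,σ), the p-quantile is μ + z_p·σ. Here z_{0.05} = -1.645, z_{0.9} = 1.282.
So -0.278 = μ − 1.645σ and 0.148 = μ + 1.282σ.
Subtracting: σ = (0.148 − -0.278)/(1.282 − (-1.645)) = 0.146.
Then μ = -0.278 − (-1.645)·0.146 = -0.039.
Precision τ = 1/σ² = 1/0.1456² = 47.2.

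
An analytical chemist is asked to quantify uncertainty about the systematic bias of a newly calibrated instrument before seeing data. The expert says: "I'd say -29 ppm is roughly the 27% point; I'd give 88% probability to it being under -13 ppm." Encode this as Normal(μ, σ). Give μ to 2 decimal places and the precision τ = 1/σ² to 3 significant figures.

μ = -23.52, τ = 0.0125

The p-quantile of Normal(μ,σ) is μ + z_p·σ, with z_{0.27} = -0.6128 and z_{0.88} = 1.175.
Eliminate σ: μ = (z₂·x₁ − z₁·x₂)/(z₂ − z₁) = (1.175·-29 − (-0.6128)·-13)/1.788 = -23.52.
Then σ = (x₂ − x₁)/(z₂ − z₁) = (-13 − -29)/1.788 = 8.95.
Precision τ = 1/σ² = 1/8.95² = 0.0125.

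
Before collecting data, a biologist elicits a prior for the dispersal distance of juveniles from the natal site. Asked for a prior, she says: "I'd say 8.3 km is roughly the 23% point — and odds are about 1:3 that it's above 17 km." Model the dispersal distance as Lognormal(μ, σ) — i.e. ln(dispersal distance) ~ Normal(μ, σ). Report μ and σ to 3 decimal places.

μ ≈ 2.491, σ ≈ 0.507

If T ~ Lognormal(μ,σ) then ln T ~ Normal(μ,σ), so the p-quantile of ln T is μ + z_p·σ.
ln(8.3) = 2.116 and ln(17) = 2.833; z_{0.23} = -0.7388, z_{0.75} = 0.6745.
σ = (2.833 − 2.116)/(0.6745 − (-0.7388)) = 0.507.
μ = 2.116 − (-0.7388)·0.507 = 2.491.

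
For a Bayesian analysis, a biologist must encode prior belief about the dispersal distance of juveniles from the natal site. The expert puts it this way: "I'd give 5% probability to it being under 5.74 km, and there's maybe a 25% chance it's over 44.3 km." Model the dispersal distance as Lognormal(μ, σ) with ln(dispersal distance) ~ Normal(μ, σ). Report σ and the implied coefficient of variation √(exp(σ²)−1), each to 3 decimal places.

If T ~ Lognormal(μ,σ) then ln T ~ Normal(μ,σ), so the p-quantile of ln T is μ + z_p·σ.
ln(5.74) = 1.747 and ln(44.3) = 3.791; z_{0.05} = -1.645, z_{0.75} = 0.6745.
σ = (3.791 − 1.747)/(0.6745 − (-1.645)) = 0.881.
μ = 1.747 − (-1.645)·0.881 = 3.197.
CV = √(exp(σ²)−1) = √(exp(0.7763)−1) = 1.083.

σ ≈ 0.881, CV ≈ 1.083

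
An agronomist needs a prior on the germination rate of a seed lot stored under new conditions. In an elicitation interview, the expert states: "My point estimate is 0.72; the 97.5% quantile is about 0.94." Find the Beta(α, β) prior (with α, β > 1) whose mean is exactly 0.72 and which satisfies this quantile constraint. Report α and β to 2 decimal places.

α ≈ 6.77, β ≈ 2.63

With mean 0.72 fixed, write α = 0.72s, β = 0.28s where s = α+β.
Need P(θ < 0.94) = 0.975 under Beta(0.72s, 0.28s). Normal approximation: (q−m)/√(m(1−m)/s) ≈ z_{0.975} = 1.96, so s ≈ 0.72·0.28·(1.96)²/(0.94−0.72)² = 16.0.
At s = 16.0: P(θ<0.94) ≈ 0.996. Adjusting to match 0.975 gives s ≈ 9.41.
So α = 0.72·9.41 ≈ 6.77, β = 0.28·9.41 ≈ 2.63.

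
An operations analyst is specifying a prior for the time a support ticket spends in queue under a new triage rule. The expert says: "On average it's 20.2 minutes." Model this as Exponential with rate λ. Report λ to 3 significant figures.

λ ≈ 0.0495

Exponential mean = 1/λ, so λ = 1/20.2 = 0.0495.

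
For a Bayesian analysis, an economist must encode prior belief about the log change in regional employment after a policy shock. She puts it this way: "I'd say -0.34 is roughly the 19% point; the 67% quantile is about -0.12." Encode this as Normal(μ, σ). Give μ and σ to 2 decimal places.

For Normal(μ,σ), the p-quantile is μ + z_p·σ. Here z_{0.19} = -0.8779, z_{0.67} = 0.4399.
So -0.34 = μ − 0.8779σ and -0.12 = μ + 0.4399σ.
Subtracting: σ = (-0.12 − -0.34)/(0.4399 − (-0.8779)) = 0.17.
Then μ = -0.34 − (-0.8779)·0.17 = -0.19.

μ = -0.19, σ = 0.17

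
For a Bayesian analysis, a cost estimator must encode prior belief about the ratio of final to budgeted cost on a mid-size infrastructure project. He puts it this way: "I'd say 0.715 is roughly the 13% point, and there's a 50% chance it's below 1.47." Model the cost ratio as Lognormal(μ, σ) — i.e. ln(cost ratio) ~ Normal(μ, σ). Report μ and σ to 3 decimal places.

If T ~ Lognormal(μ,σ) then ln T ~ Normal(μ,σ), so the p-quantile of ln T is μ + z_p·σ.
ln(0.715) = -0.3355 and ln(1.47) = 0.3853; z_{0.13} = -1.126, z_{0.5} = 0.
σ = (0.3853 − -0.3355)/(0 − (-1.126)) = 0.640.
μ = -0.3355 − (-1.126)·0.640 = 0.385.

μ ≈ 0.385, σ ≈ 0.640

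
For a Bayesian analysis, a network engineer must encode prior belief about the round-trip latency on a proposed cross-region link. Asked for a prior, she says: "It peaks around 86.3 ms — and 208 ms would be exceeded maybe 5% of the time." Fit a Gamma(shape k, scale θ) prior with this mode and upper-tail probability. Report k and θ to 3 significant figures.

Gamma(k,θ) with k>1 has mode (k−1)θ, so θ = 86.3/(k−1).
Need P(X < 208) = 0.95 with θ tied to k this way. Start at k = 2, θ = 86.3: P(X<208) ≈ 0.694.
Too low — raise k to concentrate. Iterating converges to k ≈ 4.52.
Then θ = 86.3/(4.52−1) ≈ 24.5.

k ≈ 4.52, θ ≈ 24.5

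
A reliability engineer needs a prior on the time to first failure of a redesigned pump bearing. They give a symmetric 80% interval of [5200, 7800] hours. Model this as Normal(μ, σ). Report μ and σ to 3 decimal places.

A symmetric 80% interval runs μ ± z·σ with z = 1.282.
Half-width = 1300, so σ = 1300/1.282 = 1014.395.
μ is the interval midpoint, 6500.000.

μ = 6500.000, σ = 1014.395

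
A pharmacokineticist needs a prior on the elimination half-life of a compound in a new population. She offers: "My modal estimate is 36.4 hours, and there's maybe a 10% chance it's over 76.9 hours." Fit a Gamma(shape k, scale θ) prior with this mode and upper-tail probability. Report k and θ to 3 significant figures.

Gamma(k,θ) with k>1 has mode (k−1)θ, so θ = 36.4/(k−1).
Need P(X < 76.9) = 0.9 with θ tied to k this way. Start at k = 2, θ = 36.4: P(X<76.9) ≈ 0.624.
Too low — raise k to concentrate. Iterating converges to k ≈ 4.43.
Then θ = 36.4/(4.43−1) ≈ 10.6.

k ≈ 4.43, θ ≈ 10.6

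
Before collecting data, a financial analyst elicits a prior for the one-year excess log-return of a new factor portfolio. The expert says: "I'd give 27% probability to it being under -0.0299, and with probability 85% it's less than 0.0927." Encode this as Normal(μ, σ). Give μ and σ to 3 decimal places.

The p-quantile of Normal(μ,σ) is μ + z_p·σ, with z_{0.27} = -0.6128 and z_{0.85} = 1.036.
Eliminate σ: μ = (z₂·x₁ − z₁·x₂)/(z₂ − z₁) = (1.036·-0.0299 − (-0.6128)·0.0927)/1.649 = 0.016.
Then σ = (x₂ − x₁)/(z₂ − z₁) = (0.0927 − -0.0299)/1.649 = 0.074.

μ = 0.016, σ = 0.074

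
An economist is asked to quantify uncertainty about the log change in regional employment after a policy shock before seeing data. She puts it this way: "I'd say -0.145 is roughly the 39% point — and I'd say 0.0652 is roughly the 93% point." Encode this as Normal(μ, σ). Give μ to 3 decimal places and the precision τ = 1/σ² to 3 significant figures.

μ = -0.112, τ = 69.7

The p-quantile of Normal(μ,σ) is μ + z_p·σ, with z_{0.39} = -0.2793 and z_{0.93} = 1.476.
Eliminate σ: μ = (z₂·x₁ − z₁·x₂)/(z₂ − z₁) = (1.476·-0.145 − (-0.2793)·0.0652)/1.755 = -0.112.
Then σ = (x₂ − x₁)/(z₂ − z₁) = (0.0652 − -0.145)/1.755 = 0.120.
Precision τ = 1/σ² = 1/0.1198² = 69.7.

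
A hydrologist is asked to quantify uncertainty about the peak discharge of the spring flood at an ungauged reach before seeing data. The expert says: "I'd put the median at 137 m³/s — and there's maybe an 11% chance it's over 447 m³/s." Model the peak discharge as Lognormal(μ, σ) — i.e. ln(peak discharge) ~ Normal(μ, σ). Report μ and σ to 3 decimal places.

If T ~ Lognormal(μ,σ) then ln T ~ Normal(μ,σ), so the p-quantile of ln T is μ + z_p·σ.
ln(137) = 4.92 and ln(447) = 6.103; z_{0.5} = 0, z_{0.89} = 1.227.
σ = (6.103 − 4.92)/(1.227 − (0)) = 0.964.
μ = 4.92 − (0)·0.964 = 4.920.

μ ≈ 4.920, σ ≈ 0.964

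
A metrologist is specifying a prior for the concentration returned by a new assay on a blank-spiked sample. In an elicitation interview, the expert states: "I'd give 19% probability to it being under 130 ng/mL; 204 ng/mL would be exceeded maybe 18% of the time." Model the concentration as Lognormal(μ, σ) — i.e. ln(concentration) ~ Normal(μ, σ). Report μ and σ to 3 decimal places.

μ ≈ 5.088, σ ≈ 0.251

If T ~ Lognormal(μ,σ) then ln T ~ Normal(μ,σ), so the p-quantile of ln T is μ + z_p·σ.
ln(130) = 4.868 and ln(204) = 5.318; z_{0.19} = -0.8779, z_{0.82} = 0.9154.
σ = (5.318 − 4.868)/(0.9154 − (-0.8779)) = 0.251.
μ = 4.868 − (-0.8779)·0.251 = 5.088.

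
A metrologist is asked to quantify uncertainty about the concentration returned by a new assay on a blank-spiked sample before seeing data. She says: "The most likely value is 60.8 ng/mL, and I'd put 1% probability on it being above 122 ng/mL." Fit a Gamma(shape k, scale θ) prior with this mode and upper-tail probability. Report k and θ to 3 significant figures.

k ≈ 11.1, θ ≈ 6.01

Gamma(k,θ) with k>1 has mode (k−1)θ, so θ = 60.8/(k−1).
Need P(X < 122) = 0.99 with θ tied to k this way. Start at k = 2, θ = 60.8: P(X<122) ≈ 0.596.
Too low — raise k to concentrate. Iterating converges to k ≈ 11.1.
Then θ = 60.8/(11.1−1) ≈ 6.01.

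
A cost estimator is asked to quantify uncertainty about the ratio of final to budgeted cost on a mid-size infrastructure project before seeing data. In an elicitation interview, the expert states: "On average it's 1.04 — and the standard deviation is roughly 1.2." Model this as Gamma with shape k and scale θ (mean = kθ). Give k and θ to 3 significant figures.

For Gamma(k, scale θ): mean = kθ, variance = kθ², so CV = 1/√k.
CV = SD/mean = 1.2/1.04 = 1.154, hence k = 1/CV² = 0.751.
Then θ = mean/k = 1.04/0.751 = 1.38.

k ≈ 0.751, θ ≈ 1.38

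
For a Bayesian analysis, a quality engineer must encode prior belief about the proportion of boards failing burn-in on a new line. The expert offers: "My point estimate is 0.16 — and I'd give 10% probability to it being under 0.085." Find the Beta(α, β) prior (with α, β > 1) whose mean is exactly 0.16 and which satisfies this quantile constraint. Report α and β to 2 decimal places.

With mean 0.16 fixed, write α = 0.16s, β = 0.84s where s = α+β.
Need P(θ < 0.085) = 0.1 under Beta(0.16s, 0.84s). Normal approximation: (q−m)/√(m(1−m)/s) ≈ z_{0.1} = -1.28, so s ≈ 0.16·0.84·(-1.28)²/(0.085−0.16)² = 39.2.
At s = 39.2: P(θ<0.085) ≈ 0.080. Adjusting to match 0.1 gives s ≈ 33.50.
So α = 0.16·33.50 ≈ 5.36, β = 0.84·33.50 ≈ 28.14.

α ≈ 5.36, β ≈ 28.14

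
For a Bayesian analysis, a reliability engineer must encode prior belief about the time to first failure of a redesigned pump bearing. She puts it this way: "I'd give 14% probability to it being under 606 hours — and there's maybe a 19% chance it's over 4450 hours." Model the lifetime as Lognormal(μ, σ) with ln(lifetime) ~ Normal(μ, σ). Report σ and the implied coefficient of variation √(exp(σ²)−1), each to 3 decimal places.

σ ≈ 1.018, CV ≈ 1.349

If T ~ Lognormal(μ,σ) then ln T ~ Normal(μ,σ), so the p-quantile of ln T is μ + z_p·σ.
ln(606) = 6.407 and ln(4450) = 8.401; z_{0.14} = -1.08, z_{0.81} = 0.8779.
σ = (8.401 − 6.407)/(0.8779 − (-1.08)) = 1.018.
μ = 6.407 − (-1.08)·1.018 = 7.507.
CV = √(exp(σ²)−1) = √(exp(1.0367)−1) = 1.349.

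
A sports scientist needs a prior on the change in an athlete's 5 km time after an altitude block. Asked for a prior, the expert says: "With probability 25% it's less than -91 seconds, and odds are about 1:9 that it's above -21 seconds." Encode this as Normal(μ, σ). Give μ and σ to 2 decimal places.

μ = -66.86, σ = 35.79

The p-quantile of Normal(μ,σ) is μ + z_p·σ, with z_{0.25} = -0.6745 and z_{0.9} = 1.282.
Eliminate σ: μ = (z₂·x₁ − z₁·x₂)/(z₂ − z₁) = (1.282·-91 − (-0.6745)·-21)/1.956 = -66.86.
Then σ = (x₂ − x₁)/(z₂ − z₁) = (-21 − -91)/1.956 = 35.79.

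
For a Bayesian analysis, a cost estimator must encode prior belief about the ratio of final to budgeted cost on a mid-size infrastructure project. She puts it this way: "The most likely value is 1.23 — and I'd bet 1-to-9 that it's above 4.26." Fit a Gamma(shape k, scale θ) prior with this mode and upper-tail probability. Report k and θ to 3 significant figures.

Gamma(k,θ) with k>1 has mode (k−1)θ, so θ = 1.23/(k−1).
Need P(X < 4.26) = 0.9 with θ tied to k this way. Start at k = 2, θ = 1.23: P(X<4.26) ≈ 0.860.
Too low — raise k to concentrate. Iterating converges to k ≈ 2.21.
Then θ = 1.23/(2.21−1) ≈ 1.01.

k ≈ 2.21, θ ≈ 1.01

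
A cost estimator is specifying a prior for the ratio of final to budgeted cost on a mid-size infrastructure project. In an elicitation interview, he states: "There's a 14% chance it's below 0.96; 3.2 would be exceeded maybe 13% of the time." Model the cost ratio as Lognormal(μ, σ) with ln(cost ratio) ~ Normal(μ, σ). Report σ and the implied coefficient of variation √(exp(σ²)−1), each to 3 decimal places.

If T ~ Lognormal(μ,σ) then ln T ~ Normal(μ,σ), so the p-quantile of ln T is μ + z_p·σ.
ln(0.96) = -0.04082 and ln(3.2) = 1.163; z_{0.14} = -1.08, z_{0.87} = 1.126.
σ = (1.163 − -0.04082)/(1.126 − (-1.08)) = 0.546.
μ = -0.04082 − (-1.08)·0.546 = 0.549.
CV = √(exp(σ²)−1) = √(exp(0.2977)−1) = 0.589.

σ ≈ 0.546, CV ≈ 0.589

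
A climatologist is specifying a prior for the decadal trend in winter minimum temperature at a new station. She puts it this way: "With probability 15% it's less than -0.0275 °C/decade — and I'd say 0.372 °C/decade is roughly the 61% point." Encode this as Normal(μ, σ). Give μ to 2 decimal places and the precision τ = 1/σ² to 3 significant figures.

For Normal(μ,σ), the p-quantile is μ + z_p·σ. Here z_{0.15} = -1.036, z_{0.61} = 0.2793.
So -0.0275 = μ − 1.036σ and 0.372 = μ + 0.2793σ.
Subtracting: σ = (0.372 − -0.0275)/(0.2793 − (-1.036)) = 0.30.
Then μ = -0.0275 − (-1.036)·0.30 = 0.29.
Precision τ = 1/σ² = 1/0.3036² = 10.8.

μ = 0.29, τ = 10.8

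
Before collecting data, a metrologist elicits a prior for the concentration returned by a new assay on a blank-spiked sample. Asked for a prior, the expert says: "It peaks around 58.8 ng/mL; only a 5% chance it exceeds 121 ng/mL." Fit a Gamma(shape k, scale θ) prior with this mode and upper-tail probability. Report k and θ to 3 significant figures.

k ≈ 6.31, θ ≈ 11.1

Gamma(k,θ) with k>1 has mode (k−1)θ, so θ = 58.8/(k−1).
Need P(X < 121) = 0.95 with θ tied to k this way. Start at k = 2, θ = 58.8: P(X<121) ≈ 0.609.
Too low — raise k to concentrate. Iterating converges to k ≈ 6.31.
Then θ = 58.8/(6.31−1) ≈ 11.1.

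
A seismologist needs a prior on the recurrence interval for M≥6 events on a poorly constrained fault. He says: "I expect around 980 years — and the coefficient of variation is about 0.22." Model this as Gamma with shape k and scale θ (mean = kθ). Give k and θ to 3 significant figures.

For Gamma(k, scale θ): mean = kθ, variance = kθ², so CV = 1/√k.
CV = 0.22, hence k = 1/CV² = 20.7.
Then θ = mean/k = 980/20.7 = 47.4.

k ≈ 20.7, θ ≈ 47.4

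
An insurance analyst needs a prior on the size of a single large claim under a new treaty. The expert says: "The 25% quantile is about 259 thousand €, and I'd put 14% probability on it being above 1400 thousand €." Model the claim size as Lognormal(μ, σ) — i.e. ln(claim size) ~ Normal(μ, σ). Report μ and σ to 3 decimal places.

If T ~ Lognormal(μ,σ) then ln T ~ Normal(μ,σ), so the p-quantile of ln T is μ + z_p·σ.
ln(259) = 5.557 and ln(1400) = 7.244; z_{0.25} = -0.6745, z_{0.86} = 1.08.
σ = (7.244 − 5.557)/(1.08 − (-0.6745)) = 0.962.
μ = 5.557 − (-0.6745)·0.962 = 6.205.

μ ≈ 6.205, σ ≈ 0.962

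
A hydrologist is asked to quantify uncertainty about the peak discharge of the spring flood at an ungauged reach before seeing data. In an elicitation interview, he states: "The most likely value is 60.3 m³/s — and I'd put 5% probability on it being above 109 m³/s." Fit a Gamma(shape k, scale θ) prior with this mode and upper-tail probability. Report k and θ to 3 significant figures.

Gamma(k,θ) with k>1 has mode (k−1)θ, so θ = 60.3/(k−1).
Need P(X < 109) = 0.95 with θ tied to k this way. Start at k = 2, θ = 60.3: P(X<109) ≈ 0.539.
Too low — raise k to concentrate. Iterating converges to k ≈ 8.95.
Then θ = 60.3/(8.95−1) ≈ 7.58.

k ≈ 8.95, θ ≈ 7.58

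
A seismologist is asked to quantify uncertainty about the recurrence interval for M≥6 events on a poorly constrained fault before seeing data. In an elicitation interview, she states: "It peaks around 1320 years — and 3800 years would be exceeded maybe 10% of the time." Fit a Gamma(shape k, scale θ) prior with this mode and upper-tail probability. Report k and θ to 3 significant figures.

k ≈ 2.71, θ ≈ 774

Gamma(k,θ) with k>1 has mode (k−1)θ, so θ = 1320/(k−1).
Need P(X < 3800) = 0.9 with θ tied to k this way. Start at k = 2, θ = 1320: P(X<3800) ≈ 0.782.
Too low — raise k to concentrate. Iterating converges to k ≈ 2.71.
Then θ = 1320/(2.71−1) ≈ 774.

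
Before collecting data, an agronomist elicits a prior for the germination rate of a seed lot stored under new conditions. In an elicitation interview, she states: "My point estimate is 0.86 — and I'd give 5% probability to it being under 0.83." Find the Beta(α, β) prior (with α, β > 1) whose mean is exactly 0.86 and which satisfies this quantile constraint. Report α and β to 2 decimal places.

α ≈ 332.83, β ≈ 54.18

With mean 0.86 fixed, write α = 0.86s, β = 0.14s where s = α+β.
Need P(θ < 0.83) = 0.05 under Beta(0.86s, 0.14s). Normal approximation: (q−m)/√(m(1−m)/s) ≈ z_{0.05} = -1.64, so s ≈ 0.86·0.14·(-1.64)²/(0.83−0.86)² = 361.9.
At s = 361.9: P(θ<0.83) ≈ 0.056. Adjusting to match 0.05 gives s ≈ 387.02.
So α = 0.86·387.02 ≈ 332.83, β = 0.14·387.02 ≈ 54.18.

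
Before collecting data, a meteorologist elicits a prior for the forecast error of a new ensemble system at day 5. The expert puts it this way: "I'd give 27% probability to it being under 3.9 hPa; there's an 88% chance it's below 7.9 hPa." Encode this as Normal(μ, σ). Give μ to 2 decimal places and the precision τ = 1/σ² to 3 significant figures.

μ = 5.27, τ = 0.2

For Normal(μ,σ), the p-quantile is μ + z_p·σ. Here z_{0.27} = -0.6128, z_{0.88} = 1.175.
So 3.9 = μ − 0.6128σ and 7.9 = μ + 1.175σ.
Subtracting: σ = (7.9 − 3.9)/(1.175 − (-0.6128)) = 2.24.
Then μ = 3.9 − (-0.6128)·2.24 = 5.27.
Precision τ = 1/σ² = 1/2.237² = 0.2.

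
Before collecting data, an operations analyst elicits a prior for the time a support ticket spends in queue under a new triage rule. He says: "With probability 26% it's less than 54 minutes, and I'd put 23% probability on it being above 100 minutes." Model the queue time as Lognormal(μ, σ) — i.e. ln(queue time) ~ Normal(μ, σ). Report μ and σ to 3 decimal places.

μ ≈ 4.276, σ ≈ 0.446

If T ~ Lognormal(μ,σ) then ln T ~ Normal(μ,σ), so the p-quantile of ln T is μ + z_p·σ.
ln(54) = 3.989 and ln(100) = 4.605; z_{0.26} = -0.6433, z_{0.77} = 0.7388.
σ = (4.605 − 3.989)/(0.7388 − (-0.6433)) = 0.446.
μ = 3.989 − (-0.6433)·0.446 = 4.276.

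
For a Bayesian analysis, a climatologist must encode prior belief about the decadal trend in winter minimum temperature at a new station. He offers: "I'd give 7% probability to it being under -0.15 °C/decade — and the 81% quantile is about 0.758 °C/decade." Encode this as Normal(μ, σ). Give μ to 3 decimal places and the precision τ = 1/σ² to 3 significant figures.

For Normal(μ,σ), the p-quantile is μ + z_p·σ. Here z_{0.07} = -1.476, z_{0.81} = 0.8779.
So -0.15 = μ − 1.476σ and 0.758 = μ + 0.8779σ.
Subtracting: σ = (0.758 − -0.15)/(0.8779 − (-1.476)) = 0.386.
Then μ = -0.15 − (-1.476)·0.386 = 0.419.
Precision τ = 1/σ² = 1/0.3858² = 6.72.

μ = 0.419, τ = 6.72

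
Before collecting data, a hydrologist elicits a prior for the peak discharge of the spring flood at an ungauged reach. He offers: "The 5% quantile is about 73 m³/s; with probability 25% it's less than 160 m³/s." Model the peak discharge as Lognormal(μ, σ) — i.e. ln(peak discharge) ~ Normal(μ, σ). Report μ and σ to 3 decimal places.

μ ≈ 5.621, σ ≈ 0.809

If T ~ Lognormal(μ,σ) then ln T ~ Normal(μ,σ), so the p-quantile of ln T is μ + z_p·σ.
ln(73) = 4.29 and ln(160) = 5.075; z_{0.05} = -1.645, z_{0.25} = -0.6745.
σ = (5.075 − 4.29)/(-0.6745 − (-1.645)) = 0.809.
μ = 4.29 − (-1.645)·0.809 = 5.621.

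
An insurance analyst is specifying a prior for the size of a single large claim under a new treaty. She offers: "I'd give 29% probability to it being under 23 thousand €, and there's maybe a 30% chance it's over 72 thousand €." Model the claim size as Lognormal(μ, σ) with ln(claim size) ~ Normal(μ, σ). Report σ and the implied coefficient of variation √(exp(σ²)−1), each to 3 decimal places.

σ ≈ 1.059, CV ≈ 1.438

If T ~ Lognormal(μ,σ) then ln T ~ Normal(μ,σ), so the p-quantile of ln T is μ + z_p·σ.
ln(23) = 3.135 and ln(72) = 4.277; z_{0.29} = -0.5534, z_{0.7} = 0.5244.
σ = (4.277 − 3.135)/(0.5244 − (-0.5534)) = 1.059.
μ = 3.135 − (-0.5534)·1.059 = 3.721.
CV = √(exp(σ²)−1) = √(exp(1.1211)−1) = 1.438.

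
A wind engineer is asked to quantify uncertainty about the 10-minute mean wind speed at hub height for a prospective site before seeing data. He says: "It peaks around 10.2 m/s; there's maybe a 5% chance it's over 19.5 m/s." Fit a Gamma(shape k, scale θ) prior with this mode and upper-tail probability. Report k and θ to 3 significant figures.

k ≈ 7.62, θ ≈ 1.54

Gamma(k,θ) with k>1 has mode (k−1)θ, so θ = 10.2/(k−1).
Need P(X < 19.5) = 0.95 with θ tied to k this way. Start at k = 2, θ = 10.2: P(X<19.5) ≈ 0.570.
Too low — raise k to concentrate. Iterating converges to k ≈ 7.62.
Then θ = 10.2/(7.62−1) ≈ 1.54.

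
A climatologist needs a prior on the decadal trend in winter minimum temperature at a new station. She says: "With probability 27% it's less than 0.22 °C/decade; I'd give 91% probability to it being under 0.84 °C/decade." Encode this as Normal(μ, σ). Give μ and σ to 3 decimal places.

The p-quantile of Normal(μ,σ) is μ + z_p·σ, with z_{0.27} = -0.6128 and z_{0.91} = 1.341.
Eliminate σ: μ = (z₂·x₁ − z₁·x₂)/(z₂ − z₁) = (1.341·0.22 − (-0.6128)·0.84)/1.954 = 0.414.
Then σ = (x₂ − x₁)/(z₂ − z₁) = (0.84 − 0.22)/1.954 = 0.317.

μ = 0.414, σ = 0.317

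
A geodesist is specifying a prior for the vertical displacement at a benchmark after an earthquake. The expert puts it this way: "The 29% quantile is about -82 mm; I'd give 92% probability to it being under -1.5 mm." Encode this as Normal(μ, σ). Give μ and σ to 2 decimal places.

The p-quantile of Normal(μ,σ) is μ + z_p·σ, with z_{0.29} = -0.5534 and z_{0.92} = 1.405.
Eliminate σ: μ = (z₂·x₁ − z₁·x₂)/(z₂ − z₁) = (1.405·-82 − (-0.5534)·-1.5)/1.958 = -59.25.
Then σ = (x₂ − x₁)/(z₂ − z₁) = (-1.5 − -82)/1.958 = 41.10.

μ = -59.25, σ = 41.10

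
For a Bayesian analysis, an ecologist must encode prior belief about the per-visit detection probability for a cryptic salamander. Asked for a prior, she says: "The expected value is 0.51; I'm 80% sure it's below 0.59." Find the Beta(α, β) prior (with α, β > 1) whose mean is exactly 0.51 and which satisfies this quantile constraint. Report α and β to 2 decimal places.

With mean 0.51 fixed, write α = 0.51s, β = 0.49s where s = α+β.
Need P(θ < 0.59) = 0.8 under Beta(0.51s, 0.49s). Normal approximation: (q−m)/√(m(1−m)/s) ≈ z_{0.8} = 0.842, so s ≈ 0.51·0.49·(0.842)²/(0.59−0.51)² = 27.7.
At s = 27.7: P(θ<0.59) ≈ 0.799. Adjusting to match 0.8 gives s ≈ 27.84.
So α = 0.51·27.84 ≈ 14.20, β = 0.49·27.84 ≈ 13.64.

α ≈ 14.20, β ≈ 13.64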